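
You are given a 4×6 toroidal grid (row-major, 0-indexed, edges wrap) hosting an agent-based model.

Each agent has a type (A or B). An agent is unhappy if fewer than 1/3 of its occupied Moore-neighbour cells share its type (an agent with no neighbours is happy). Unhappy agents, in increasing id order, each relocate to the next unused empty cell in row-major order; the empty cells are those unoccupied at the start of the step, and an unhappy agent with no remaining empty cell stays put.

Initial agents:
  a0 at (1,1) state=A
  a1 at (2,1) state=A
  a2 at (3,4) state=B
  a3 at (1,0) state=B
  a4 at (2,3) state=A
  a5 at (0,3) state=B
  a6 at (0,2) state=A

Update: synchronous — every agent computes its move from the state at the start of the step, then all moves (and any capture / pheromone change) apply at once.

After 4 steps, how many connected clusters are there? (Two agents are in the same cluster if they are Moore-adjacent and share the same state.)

2

t=1: a0@(1,1):A a1@(2,1):A a2@(3,4):B a3@(0,0):B a4@(0,1):A a5@(0,3):B a6@(0,2):A
t=2: a0@(1,1):A a1@(2,1):A a2@(3,4):B a3@(0,4):B a4@(0,1):A a5@(0,3):B a6@(0,2):A
t=3: (unchanged — steady state)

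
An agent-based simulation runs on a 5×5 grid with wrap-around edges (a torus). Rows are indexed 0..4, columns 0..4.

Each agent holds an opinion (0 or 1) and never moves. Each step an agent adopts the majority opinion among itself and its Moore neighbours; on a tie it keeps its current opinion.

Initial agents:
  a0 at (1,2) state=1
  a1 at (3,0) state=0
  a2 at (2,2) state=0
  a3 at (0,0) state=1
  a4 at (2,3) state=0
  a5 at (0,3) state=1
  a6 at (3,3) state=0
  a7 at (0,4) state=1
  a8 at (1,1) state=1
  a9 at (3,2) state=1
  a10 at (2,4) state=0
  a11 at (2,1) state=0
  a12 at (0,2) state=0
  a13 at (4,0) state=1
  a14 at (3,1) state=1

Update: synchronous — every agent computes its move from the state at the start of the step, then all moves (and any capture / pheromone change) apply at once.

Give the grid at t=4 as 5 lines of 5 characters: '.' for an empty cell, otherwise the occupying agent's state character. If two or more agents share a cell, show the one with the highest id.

1.111
.11..
.1000
1100.
1....

t=1: a0@(1,2):0 a1@(3,0):0 a2@(2,2):0 a3@(0,0):1 a4@(2,3):0 a5@(0,3):1 a6@(3,3):0 a7@(0,4):1 a8@(1,1):1 a9@(3,2):0 a10@(2,4):0 a11@(2,1):1 a12@(0,2):1 a13@(4,0):1 a14@(3,1):1
t=2: a0@(1,2):1 a1@(3,0):1 a2@(2,2):0 a3@(0,0):1 a4@(2,3):0 a5@(0,3):1 a6@(3,3):0 a7@(0,4):1 a8@(1,1):1 a9@(3,2):0 a10@(2,4):0 a11@(2,1):0 a12@(0,2):1 a13@(4,0):1 a14@(3,1):1
t=3: a0@(1,2):1 a1@(3,0):1 a2@(2,2):0 a3@(0,0):1 a4@(2,3):0 a5@(0,3):1 a6@(3,3):0 a7@(0,4):1 a8@(1,1):1 a9@(3,2):0 a10@(2,4):0 a11@(2,1):1 a12@(0,2):1 a13@(4,0):1 a14@(3,1):1
t=4: (unchanged — steady state)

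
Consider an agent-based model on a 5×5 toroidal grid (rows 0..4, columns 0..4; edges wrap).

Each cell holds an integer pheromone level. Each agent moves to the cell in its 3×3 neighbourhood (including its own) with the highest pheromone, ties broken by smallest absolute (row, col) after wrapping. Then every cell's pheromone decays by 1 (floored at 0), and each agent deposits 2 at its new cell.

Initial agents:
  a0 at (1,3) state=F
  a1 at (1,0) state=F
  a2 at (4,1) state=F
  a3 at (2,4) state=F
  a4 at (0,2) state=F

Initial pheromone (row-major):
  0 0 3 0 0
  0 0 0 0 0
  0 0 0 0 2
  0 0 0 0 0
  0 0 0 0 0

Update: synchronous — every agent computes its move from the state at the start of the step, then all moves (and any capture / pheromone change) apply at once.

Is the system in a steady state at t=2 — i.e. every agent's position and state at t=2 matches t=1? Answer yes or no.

yes

t=1: a0@(0,2) a1@(2,4) a2@(0,2) a3@(2,4) a4@(0,2) | pheromone: 0 0 8 0 0 / 0 0 0 0 0 / 0 0 0 0 5 / 0 0 0 0 0 / 0 0 0 0 0
t=2: a0@(0,2) a1@(2,4) a2@(0,2) a3@(2,4) a4@(0,2) | pheromone: 0 0 13 0 0 / 0 0 0 0 0 / 0 0 0 0 8 / 0 0 0 0 0 / 0 0 0 0 0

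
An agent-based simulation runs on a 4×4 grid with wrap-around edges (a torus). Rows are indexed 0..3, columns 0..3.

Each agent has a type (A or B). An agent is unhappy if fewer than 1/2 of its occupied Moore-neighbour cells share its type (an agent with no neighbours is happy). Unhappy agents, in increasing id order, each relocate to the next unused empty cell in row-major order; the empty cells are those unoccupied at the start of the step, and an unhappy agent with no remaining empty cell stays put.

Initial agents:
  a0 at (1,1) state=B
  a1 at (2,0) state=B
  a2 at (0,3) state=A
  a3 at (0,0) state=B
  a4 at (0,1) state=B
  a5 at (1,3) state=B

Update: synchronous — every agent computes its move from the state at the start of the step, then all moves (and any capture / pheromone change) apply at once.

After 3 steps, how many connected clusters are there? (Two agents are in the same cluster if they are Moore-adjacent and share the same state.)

2

t=1: a0@(1,1):B a1@(2,0):B a2@(0,2):A a3@(0,0):B a4@(0,1):B a5@(1,3):B
t=2: a0@(1,1):B a1@(2,0):B a2@(0,3):A a3@(0,0):B a4@(0,1):B a5@(1,3):B
t=3: a0@(1,1):B a1@(2,0):B a2@(0,2):A a3@(0,0):B a4@(0,1):B a5@(1,3):B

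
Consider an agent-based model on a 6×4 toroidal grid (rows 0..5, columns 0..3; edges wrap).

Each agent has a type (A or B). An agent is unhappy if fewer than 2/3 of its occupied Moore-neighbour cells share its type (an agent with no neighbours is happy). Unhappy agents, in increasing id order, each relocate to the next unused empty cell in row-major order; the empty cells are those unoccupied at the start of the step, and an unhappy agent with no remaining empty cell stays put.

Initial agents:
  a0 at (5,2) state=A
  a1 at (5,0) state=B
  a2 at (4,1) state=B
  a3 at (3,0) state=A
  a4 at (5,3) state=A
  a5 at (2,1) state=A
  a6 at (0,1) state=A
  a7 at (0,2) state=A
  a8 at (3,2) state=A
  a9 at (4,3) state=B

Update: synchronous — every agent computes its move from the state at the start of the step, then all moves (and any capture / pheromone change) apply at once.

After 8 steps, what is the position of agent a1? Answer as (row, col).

(0, 2)

t=1: a0@(0,0):A a1@(0,3):B a2@(1,0):B a3@(1,1):A a4@(1,2):A a5@(2,1):A a6@(0,1):A a7@(0,2):A a8@(1,3):A a9@(2,0):B
t=2: a0@(2,2):A a1@(2,3):B a2@(3,0):B a3@(1,1):A a4@(1,2):A a5@(3,1):A a6@(0,1):A a7@(0,2):A a8@(3,2):A a9@(3,3):B
t=3: a0@(2,2):A a1@(0,0):B a2@(3,0):B a3@(1,1):A a4@(1,2):A a5@(3,1):A a6@(0,1):A a7@(0,2):A a8@(0,3):A a9@(1,0):B
t=4: a0@(2,2):A a1@(1,3):B a2@(2,0):B a3@(1,1):A a4@(1,2):A a5@(2,1):A a6@(2,3):A a7@(0,2):A a8@(3,2):A a9@(3,3):B
t=5: a0@(2,2):A a1@(0,0):B a2@(0,1):B a3@(1,1):A a4@(1,2):A a5@(2,1):A a6@(0,3):A a7@(0,2):A a8@(3,2):A a9@(1,0):B
t=6: a0@(2,2):A a1@(1,3):B a2@(2,0):B a3@(2,3):A a4@(1,2):A a5@(2,1):A a6@(3,0):A a7@(0,2):A a8@(3,2):A a9@(3,1):B
t=7: a0@(2,2):A a1@(0,0):B a2@(0,1):B a3@(2,3):A a4@(1,2):A a5@(2,1):A a6@(0,3):A a7@(1,0):A a8@(3,2):A a9@(1,1):B
t=8: a0@(2,2):A a1@(0,2):B a2@(1,3):B a3@(2,3):A a4@(1,2):A a5@(2,1):A a6@(0,3):A a7@(2,0):A a8@(3,2):A a9@(3,0):B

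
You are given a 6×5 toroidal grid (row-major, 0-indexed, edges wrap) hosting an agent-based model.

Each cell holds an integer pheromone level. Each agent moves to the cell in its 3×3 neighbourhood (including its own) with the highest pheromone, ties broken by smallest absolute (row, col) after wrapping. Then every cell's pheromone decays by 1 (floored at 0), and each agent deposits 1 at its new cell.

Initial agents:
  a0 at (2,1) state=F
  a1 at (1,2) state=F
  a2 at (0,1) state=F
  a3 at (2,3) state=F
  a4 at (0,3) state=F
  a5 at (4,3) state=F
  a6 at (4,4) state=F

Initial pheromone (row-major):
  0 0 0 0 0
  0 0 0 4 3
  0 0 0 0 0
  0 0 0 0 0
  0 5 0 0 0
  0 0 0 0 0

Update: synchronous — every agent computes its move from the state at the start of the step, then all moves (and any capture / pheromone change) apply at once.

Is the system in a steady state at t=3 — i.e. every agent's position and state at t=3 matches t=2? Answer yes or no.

no

t=1: a0@(1,0) a1@(1,3) a2@(0,0) a3@(1,3) a4@(1,3) a5@(3,2) a6@(3,0) | pheromone: 1 0 0 0 0 / 1 0 0 6 2 / 0 0 0 0 0 / 1 0 1 0 0 / 0 4 0 0 0 / 0 0 0 0 0
t=2: a0@(1,4) a1@(1,3) a2@(1,4) a3@(1,3) a4@(1,3) a5@(4,1) a6@(4,1) | pheromone: 0 0 0 0 0 / 0 0 0 8 3 / 0 0 0 0 0 / 0 0 0 0 0 / 0 5 0 0 0 / 0 0 0 0 0
t=3: a0@(1,3) a1@(1,3) a2@(1,3) a3@(1,3) a4@(1,3) a5@(4,1) a6@(4,1) | pheromone: 0 0 0 0 0 / 0 0 0 12 2 / 0 0 0 0 0 / 0 0 0 0 0 / 0 6 0 0 0 / 0 0 0 0 0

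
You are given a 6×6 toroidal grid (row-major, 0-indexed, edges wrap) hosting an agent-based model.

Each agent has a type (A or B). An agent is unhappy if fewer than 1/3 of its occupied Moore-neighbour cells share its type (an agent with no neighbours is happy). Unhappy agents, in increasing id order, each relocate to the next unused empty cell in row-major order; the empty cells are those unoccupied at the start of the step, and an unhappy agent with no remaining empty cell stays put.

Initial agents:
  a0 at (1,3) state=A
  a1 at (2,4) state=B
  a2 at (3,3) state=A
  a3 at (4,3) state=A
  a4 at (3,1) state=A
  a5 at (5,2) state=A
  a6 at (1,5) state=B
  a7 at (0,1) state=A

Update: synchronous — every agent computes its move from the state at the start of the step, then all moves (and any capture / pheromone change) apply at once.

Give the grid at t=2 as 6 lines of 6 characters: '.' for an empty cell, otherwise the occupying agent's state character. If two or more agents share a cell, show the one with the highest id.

t=1: a0@(0,0):A a1@(2,4):B a2@(3,3):A a3@(4,3):A a4@(3,1):A a5@(5,2):A a6@(1,5):B a7@(0,1):A
t=2: (unchanged — steady state)

AA....
.....B
....B.
.A.A..
...A..
..A...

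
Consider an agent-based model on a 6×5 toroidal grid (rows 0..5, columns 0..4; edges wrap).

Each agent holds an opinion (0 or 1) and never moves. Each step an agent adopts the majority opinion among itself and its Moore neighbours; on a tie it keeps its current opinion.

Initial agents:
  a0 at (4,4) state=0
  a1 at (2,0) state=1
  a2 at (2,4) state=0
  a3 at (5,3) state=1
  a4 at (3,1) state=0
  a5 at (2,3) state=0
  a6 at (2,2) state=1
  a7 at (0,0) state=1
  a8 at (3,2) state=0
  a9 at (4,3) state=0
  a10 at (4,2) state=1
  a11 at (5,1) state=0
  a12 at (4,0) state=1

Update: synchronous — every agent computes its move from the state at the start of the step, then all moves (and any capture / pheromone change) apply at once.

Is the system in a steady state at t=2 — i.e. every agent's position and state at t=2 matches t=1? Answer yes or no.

t=1: a0@(4,4):0 a1@(2,0):0 a2@(2,4):0 a3@(5,3):1 a4@(3,1):1 a5@(2,3):0 a6@(2,2):0 a7@(0,0):1 a8@(3,2):0 a9@(4,3):0 a10@(4,2):0 a11@(5,1):1 a12@(4,0):0
t=2: a0@(4,4):0 a1@(2,0):0 a2@(2,4):0 a3@(5,3):0 a4@(3,1):0 a5@(2,3):0 a6@(2,2):0 a7@(0,0):1 a8@(3,2):0 a9@(4,3):0 a10@(4,2):0 a11@(5,1):1 a12@(4,0):0

no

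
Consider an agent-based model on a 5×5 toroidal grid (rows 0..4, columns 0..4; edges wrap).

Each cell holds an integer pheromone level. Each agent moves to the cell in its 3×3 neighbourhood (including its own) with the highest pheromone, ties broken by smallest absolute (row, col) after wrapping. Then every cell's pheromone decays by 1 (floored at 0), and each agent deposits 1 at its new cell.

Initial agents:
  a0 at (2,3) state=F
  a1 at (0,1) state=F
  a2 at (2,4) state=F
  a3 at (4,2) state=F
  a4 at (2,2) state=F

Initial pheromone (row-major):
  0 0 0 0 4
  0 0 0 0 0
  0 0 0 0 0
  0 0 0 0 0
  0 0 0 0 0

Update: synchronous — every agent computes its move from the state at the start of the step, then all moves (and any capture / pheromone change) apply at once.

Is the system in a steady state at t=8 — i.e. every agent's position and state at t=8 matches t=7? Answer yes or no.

yes

t=1: a0@(1,2) a1@(0,0) a2@(1,0) a3@(0,1) a4@(1,1) | pheromone: 1 1 0 0 3 / 1 1 1 0 0 / 0 0 0 0 0 / 0 0 0 0 0 / 0 0 0 0 0
t=2: a0@(0,1) a1@(0,4) a2@(0,4) a3@(0,0) a4@(0,0) | pheromone: 2 1 0 0 4 / 0 0 0 0 0 / 0 0 0 0 0 / 0 0 0 0 0 / 0 0 0 0 0
t=3: a0@(0,0) a1@(0,4) a2@(0,4) a3@(0,4) a4@(0,4) | pheromone: 2 0 0 0 7 / 0 0 0 0 0 / 0 0 0 0 0 / 0 0 0 0 0 / 0 0 0 0 0
t=4: a0@(0,4) a1@(0,4) a2@(0,4) a3@(0,4) a4@(0,4) | pheromone: 1 0 0 0 11 / 0 0 0 0 0 / 0 0 0 0 0 / 0 0 0 0 0 / 0 0 0 0 0
t=5: a0@(0,4) a1@(0,4) a2@(0,4) a3@(0,4) a4@(0,4) | pheromone: 0 0 0 0 15 / 0 0 0 0 0 / 0 0 0 0 0 / 0 0 0 0 0 / 0 0 0 0 0
t=6: a0@(0,4) a1@(0,4) a2@(0,4) a3@(0,4) a4@(0,4) | pheromone: 0 0 0 0 19 / 0 0 0 0 0 / 0 0 0 0 0 / 0 0 0 0 0 / 0 0 0 0 0
t=7: a0@(0,4) a1@(0,4) a2@(0,4) a3@(0,4) a4@(0,4) | pheromone: 0 0 0 0 23 / 0 0 0 0 0 / 0 0 0 0 0 / 0 0 0 0 0 / 0 0 0 0 0
t=8: a0@(0,4) a1@(0,4) a2@(0,4) a3@(0,4) a4@(0,4) | pheromone: 0 0 0 0 27 / 0 0 0 0 0 / 0 0 0 0 0 / 0 0 0 0 0 / 0 0 0 0 0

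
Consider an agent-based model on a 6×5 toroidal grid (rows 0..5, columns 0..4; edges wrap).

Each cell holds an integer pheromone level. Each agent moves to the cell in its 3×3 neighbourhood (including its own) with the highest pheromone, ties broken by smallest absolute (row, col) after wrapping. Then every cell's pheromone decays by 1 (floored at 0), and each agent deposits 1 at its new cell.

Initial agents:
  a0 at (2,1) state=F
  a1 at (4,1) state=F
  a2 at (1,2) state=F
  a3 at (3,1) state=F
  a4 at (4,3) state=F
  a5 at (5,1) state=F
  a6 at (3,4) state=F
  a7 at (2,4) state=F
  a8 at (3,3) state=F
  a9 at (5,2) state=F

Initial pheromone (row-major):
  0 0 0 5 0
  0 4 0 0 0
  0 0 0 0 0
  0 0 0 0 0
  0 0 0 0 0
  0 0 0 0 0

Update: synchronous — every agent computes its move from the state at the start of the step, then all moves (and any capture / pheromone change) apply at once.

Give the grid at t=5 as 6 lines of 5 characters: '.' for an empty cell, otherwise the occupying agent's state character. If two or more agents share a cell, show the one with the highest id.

t=1: a0@(1,1) a1@(3,0) a2@(0,3) a3@(2,0) a4@(3,2) a5@(0,0) a6@(2,0) a7@(1,0) a8@(2,2) a9@(0,3) | pheromone: 1 0 0 6 0 / 1 4 0 0 0 / 2 0 1 0 0 / 1 0 1 0 0 / 0 0 0 0 0 / 0 0 0 0 0
t=2: a0@(1,1) a1@(2,0) a2@(0,3) a3@(1,1) a4@(2,2) a5@(1,1) a6@(1,1) a7@(1,1) a8@(1,1) a9@(0,3) | pheromone: 0 0 0 7 0 / 0 9 0 0 0 / 2 0 1 0 0 / 0 0 0 0 0 / 0 0 0 0 0 / 0 0 0 0 0
t=3: a0@(1,1) a1@(1,1) a2@(0,3) a3@(1,1) a4@(1,1) a5@(1,1) a6@(1,1) a7@(1,1) a8@(1,1) a9@(0,3) | pheromone: 0 0 0 8 0 / 0 16 0 0 0 / 1 0 0 0 0 / 0 0 0 0 0 / 0 0 0 0 0 / 0 0 0 0 0
t=4: a0@(1,1) a1@(1,1) a2@(0,3) a3@(1,1) a4@(1,1) a5@(1,1) a6@(1,1) a7@(1,1) a8@(1,1) a9@(0,3) | pheromone: 0 0 0 9 0 / 0 23 0 0 0 / 0 0 0 0 0 / 0 0 0 0 0 / 0 0 0 0 0 / 0 0 0 0 0
t=5: a0@(1,1) a1@(1,1) a2@(0,3) a3@(1,1) a4@(1,1) a5@(1,1) a6@(1,1) a7@(1,1) a8@(1,1) a9@(0,3) | pheromone: 0 0 0 10 0 / 0 30 0 0 0 / 0 0 0 0 0 / 0 0 0 0 0 / 0 0 0 0 0 / 0 0 0 0 0

...F.
.F...
.....
.....
.....
.....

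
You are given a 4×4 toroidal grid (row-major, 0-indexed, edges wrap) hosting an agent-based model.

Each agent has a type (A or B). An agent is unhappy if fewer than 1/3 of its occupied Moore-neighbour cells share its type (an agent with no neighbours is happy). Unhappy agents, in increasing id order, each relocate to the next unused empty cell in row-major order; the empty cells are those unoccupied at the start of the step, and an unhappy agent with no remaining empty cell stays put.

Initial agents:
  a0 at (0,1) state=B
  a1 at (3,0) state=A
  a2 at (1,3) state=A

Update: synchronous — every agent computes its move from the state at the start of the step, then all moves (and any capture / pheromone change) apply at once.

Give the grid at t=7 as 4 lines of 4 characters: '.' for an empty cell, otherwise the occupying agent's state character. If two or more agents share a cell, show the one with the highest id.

B.A.
...A
....
....

t=1: a0@(0,0):B a1@(0,2):A a2@(1,3):A
t=2: a0@(0,1):B a1@(0,2):A a2@(1,3):A
t=3: a0@(0,0):B a1@(0,2):A a2@(1,3):A
t=4: a0@(0,1):B a1@(0,2):A a2@(1,3):A
t=5: a0@(0,0):B a1@(0,2):A a2@(1,3):A
t=6: a0@(0,1):B a1@(0,2):A a2@(1,3):A
t=7: a0@(0,0):B a1@(0,2):A a2@(1,3):A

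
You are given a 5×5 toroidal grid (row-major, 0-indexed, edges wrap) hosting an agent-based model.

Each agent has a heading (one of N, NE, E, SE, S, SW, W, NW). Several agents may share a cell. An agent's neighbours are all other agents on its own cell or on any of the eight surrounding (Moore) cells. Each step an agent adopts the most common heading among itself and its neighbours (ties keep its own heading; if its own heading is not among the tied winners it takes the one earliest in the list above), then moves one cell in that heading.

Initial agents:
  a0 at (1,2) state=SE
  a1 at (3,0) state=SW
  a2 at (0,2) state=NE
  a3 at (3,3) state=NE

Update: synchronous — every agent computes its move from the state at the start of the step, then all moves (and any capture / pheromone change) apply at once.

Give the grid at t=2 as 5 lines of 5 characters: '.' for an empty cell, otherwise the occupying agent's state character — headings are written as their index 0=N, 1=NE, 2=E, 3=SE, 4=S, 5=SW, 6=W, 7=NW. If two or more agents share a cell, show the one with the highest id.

t=1: a0@(2,3):SE a1@(4,4):SW a2@(4,3):NE a3@(2,4):NE
t=2: a0@(3,4):SE a1@(0,3):SW a2@(3,4):NE a3@(1,0):NE

...5.
1....
.....
....1
.....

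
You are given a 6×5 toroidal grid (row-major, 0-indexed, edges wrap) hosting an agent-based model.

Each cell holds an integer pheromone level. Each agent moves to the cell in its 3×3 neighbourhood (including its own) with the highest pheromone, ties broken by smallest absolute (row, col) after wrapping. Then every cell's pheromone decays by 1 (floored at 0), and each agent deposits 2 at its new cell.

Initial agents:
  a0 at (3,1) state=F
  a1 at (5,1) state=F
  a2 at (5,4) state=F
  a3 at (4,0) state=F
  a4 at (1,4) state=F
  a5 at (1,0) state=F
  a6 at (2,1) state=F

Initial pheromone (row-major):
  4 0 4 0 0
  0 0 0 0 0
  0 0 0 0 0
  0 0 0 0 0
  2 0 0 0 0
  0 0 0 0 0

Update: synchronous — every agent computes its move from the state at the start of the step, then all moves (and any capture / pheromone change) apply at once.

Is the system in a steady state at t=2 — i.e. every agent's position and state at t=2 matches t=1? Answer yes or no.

t=1: a0@(4,0) a1@(0,0) a2@(0,0) a3@(4,0) a4@(0,0) a5@(0,0) a6@(1,0) | pheromone: 11 0 3 0 0 / 2 0 0 0 0 / 0 0 0 0 0 / 0 0 0 0 0 / 5 0 0 0 0 / 0 0 0 0 0
t=2: a0@(4,0) a1@(0,0) a2@(0,0) a3@(4,0) a4@(0,0) a5@(0,0) a6@(0,0) | pheromone: 20 0 2 0 0 / 1 0 0 0 0 / 0 0 0 0 0 / 0 0 0 0 0 / 8 0 0 0 0 / 0 0 0 0 0

no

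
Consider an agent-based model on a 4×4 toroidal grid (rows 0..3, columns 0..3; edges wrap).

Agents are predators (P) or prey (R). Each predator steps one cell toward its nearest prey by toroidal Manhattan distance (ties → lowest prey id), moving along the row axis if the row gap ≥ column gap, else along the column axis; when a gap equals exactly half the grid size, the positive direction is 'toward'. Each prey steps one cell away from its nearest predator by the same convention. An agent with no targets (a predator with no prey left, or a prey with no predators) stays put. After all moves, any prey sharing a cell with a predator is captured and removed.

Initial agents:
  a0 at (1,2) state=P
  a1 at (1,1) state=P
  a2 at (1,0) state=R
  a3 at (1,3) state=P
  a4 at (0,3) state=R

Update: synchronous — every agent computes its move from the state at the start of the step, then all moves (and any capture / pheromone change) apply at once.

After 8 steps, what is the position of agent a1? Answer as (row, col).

t=1: a0@(1,3):P a1@(1,0):P a3@(1,0):P a4@(3,3):R
t=2: a0@(2,3):P a1@(2,0):P a3@(2,0):P
t=3: (unchanged — steady state)

(2, 0)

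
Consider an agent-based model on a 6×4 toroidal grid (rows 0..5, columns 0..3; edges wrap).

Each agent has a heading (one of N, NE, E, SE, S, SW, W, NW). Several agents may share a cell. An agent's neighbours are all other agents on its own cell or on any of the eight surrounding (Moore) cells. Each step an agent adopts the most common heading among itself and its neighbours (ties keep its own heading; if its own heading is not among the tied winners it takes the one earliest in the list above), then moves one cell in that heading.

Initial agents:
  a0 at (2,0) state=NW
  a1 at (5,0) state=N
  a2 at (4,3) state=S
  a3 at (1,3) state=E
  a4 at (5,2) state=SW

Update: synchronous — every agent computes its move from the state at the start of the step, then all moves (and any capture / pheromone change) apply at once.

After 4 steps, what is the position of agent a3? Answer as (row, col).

(1, 3)

t=1: a0@(1,3):NW a1@(4,0):N a2@(5,3):S a3@(1,0):E a4@(0,1):SW
t=2: a0@(0,2):NW a1@(3,0):N a2@(0,3):S a3@(1,1):E a4@(1,0):SW
t=3: a0@(5,1):NW a1@(2,0):N a2@(1,3):S a3@(1,2):E a4@(2,3):SW
t=4: a0@(4,0):NW a1@(1,0):N a2@(2,3):S a3@(1,3):E a4@(3,2):SW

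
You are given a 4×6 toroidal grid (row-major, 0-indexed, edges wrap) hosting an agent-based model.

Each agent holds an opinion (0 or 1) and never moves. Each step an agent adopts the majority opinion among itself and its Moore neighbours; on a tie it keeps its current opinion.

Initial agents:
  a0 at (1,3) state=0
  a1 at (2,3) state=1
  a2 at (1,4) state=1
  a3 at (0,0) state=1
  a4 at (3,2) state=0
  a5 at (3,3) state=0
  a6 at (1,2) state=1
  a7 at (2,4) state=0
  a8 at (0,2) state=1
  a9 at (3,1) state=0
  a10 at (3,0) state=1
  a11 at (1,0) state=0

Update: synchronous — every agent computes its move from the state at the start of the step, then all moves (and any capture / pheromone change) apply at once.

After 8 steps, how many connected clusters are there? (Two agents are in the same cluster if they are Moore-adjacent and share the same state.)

4

t=1: a0@(1,3):1 a1@(2,3):0 a2@(1,4):1 a3@(0,0):1 a4@(3,2):0 a5@(3,3):0 a6@(1,2):1 a7@(2,4):0 a8@(0,2):0 a9@(3,1):1 a10@(3,0):1 a11@(1,0):0
t=2: (unchanged — steady state)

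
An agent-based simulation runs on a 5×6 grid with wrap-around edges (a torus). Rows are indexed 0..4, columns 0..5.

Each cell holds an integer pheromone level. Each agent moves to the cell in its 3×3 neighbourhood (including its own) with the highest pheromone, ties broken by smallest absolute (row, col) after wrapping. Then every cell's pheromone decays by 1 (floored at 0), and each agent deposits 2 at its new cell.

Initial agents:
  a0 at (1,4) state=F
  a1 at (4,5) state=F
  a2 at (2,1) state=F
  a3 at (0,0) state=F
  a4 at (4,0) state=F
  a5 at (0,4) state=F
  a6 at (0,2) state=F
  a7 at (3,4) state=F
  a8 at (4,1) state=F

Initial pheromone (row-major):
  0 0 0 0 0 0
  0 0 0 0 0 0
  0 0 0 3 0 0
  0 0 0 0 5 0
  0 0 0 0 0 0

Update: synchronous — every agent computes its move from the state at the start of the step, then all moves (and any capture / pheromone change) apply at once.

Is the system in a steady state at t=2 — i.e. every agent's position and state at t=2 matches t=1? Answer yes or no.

t=1: a0@(2,3) a1@(3,4) a2@(1,0) a3@(0,0) a4@(0,0) a5@(0,3) a6@(0,1) a7@(3,4) a8@(0,0) | pheromone: 6 2 0 2 0 0 / 2 0 0 0 0 0 / 0 0 0 4 0 0 / 0 0 0 0 8 0 / 0 0 0 0 0 0
t=2: a0@(3,4) a1@(3,4) a2@(0,0) a3@(0,0) a4@(0,0) a5@(0,3) a6@(0,0) a7@(3,4) a8@(0,0) | pheromone: 15 1 0 3 0 0 / 1 0 0 0 0 0 / 0 0 0 3 0 0 / 0 0 0 0 13 0 / 0 0 0 0 0 0

no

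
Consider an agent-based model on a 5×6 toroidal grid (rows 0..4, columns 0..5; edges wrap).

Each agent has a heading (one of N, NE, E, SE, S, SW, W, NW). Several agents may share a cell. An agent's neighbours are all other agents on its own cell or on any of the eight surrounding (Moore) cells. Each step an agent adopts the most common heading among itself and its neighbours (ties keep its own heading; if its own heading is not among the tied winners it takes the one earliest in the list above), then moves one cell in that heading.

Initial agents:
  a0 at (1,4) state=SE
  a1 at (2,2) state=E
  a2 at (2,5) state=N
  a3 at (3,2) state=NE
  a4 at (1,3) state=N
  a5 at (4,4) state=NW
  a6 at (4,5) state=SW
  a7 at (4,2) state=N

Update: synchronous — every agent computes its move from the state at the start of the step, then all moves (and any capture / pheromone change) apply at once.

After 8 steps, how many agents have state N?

t=1: a0@(0,4):N a1@(2,3):E a2@(1,5):N a3@(2,3):NE a4@(0,3):N a5@(3,3):NW a6@(0,4):SW a7@(3,2):N
t=2: a0@(4,4):N a1@(2,4):E a2@(0,5):N a3@(1,4):NE a4@(4,3):N a5@(2,2):NW a6@(4,4):N a7@(2,2):N
t=3: a0@(3,4):N a1@(2,5):E a2@(4,5):N a3@(0,5):NE a4@(3,3):N a5@(1,1):NW a6@(3,4):N a7@(1,2):N
t=4: a0@(2,4):N a1@(1,5):N a2@(3,5):N a3@(4,0):NE a4@(2,3):N a5@(0,0):NW a6@(2,4):N a7@(0,2):N
t=5: a0@(1,4):N a1@(0,5):N a2@(2,5):N a3@(3,1):NE a4@(1,3):N a5@(4,5):NW a6@(1,4):N a7@(4,2):N
t=6: a0@(0,4):N a1@(4,5):N a2@(1,5):N a3@(2,2):NE a4@(0,3):N a5@(3,4):NW a6@(0,4):N a7@(3,2):N
t=7: a0@(4,4):N a1@(3,5):N a2@(0,5):N a3@(1,3):NE a4@(4,3):N a5@(2,3):NW a6@(4,4):N a7@(2,2):N
t=8: a0@(3,4):N a1@(2,5):N a2@(4,5):N a3@(0,4):NE a4@(3,3):N a5@(1,2):NW a6@(3,4):N a7@(1,2):N

6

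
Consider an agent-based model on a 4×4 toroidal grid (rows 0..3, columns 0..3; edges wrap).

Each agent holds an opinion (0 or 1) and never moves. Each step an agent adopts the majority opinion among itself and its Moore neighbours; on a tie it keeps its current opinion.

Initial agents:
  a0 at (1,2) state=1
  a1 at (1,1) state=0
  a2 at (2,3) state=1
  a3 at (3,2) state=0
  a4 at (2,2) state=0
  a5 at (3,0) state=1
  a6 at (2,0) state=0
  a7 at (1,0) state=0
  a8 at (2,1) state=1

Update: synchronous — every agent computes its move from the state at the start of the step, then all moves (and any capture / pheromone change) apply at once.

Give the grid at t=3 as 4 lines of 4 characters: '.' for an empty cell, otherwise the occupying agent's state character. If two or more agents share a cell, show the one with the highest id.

....
000.
0000
0.0.

t=1: a0@(1,2):1 a1@(1,1):0 a2@(2,3):0 a3@(3,2):0 a4@(2,2):0 a5@(3,0):1 a6@(2,0):0 a7@(1,0):0 a8@(2,1):0
t=2: a0@(1,2):0 a1@(1,1):0 a2@(2,3):0 a3@(3,2):0 a4@(2,2):0 a5@(3,0):0 a6@(2,0):0 a7@(1,0):0 a8@(2,1):0
t=3: (unchanged — steady state)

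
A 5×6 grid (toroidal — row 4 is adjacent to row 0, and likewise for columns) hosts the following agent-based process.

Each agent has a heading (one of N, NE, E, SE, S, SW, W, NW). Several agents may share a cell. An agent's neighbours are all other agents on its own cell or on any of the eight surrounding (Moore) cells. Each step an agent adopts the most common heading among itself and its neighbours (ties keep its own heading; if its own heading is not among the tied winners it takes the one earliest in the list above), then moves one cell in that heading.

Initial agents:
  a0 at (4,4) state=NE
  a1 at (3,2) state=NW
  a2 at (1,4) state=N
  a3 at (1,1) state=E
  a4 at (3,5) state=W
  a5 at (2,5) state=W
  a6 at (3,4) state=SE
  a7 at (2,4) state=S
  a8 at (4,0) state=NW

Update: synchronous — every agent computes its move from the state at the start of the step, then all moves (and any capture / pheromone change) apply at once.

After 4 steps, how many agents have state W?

t=1: a0@(3,5):NE a1@(2,1):NW a2@(0,4):N a3@(1,2):E a4@(3,4):W a5@(2,4):W a6@(3,3):W a7@(2,3):W a8@(3,5):NW
t=2: a0@(3,4):W a1@(1,0):NW a2@(4,4):N a3@(1,3):E a4@(3,3):W a5@(2,3):W a6@(3,2):W a7@(2,2):W a8@(3,4):W
t=3: a0@(3,3):W a1@(0,5):NW a2@(4,3):W a3@(1,2):W a4@(3,2):W a5@(2,2):W a6@(3,1):W a7@(2,1):W a8@(3,3):W
t=4: a0@(3,2):W a1@(4,4):NW a2@(4,2):W a3@(1,1):W a4@(3,1):W a5@(2,1):W a6@(3,0):W a7@(2,0):W a8@(3,2):W

8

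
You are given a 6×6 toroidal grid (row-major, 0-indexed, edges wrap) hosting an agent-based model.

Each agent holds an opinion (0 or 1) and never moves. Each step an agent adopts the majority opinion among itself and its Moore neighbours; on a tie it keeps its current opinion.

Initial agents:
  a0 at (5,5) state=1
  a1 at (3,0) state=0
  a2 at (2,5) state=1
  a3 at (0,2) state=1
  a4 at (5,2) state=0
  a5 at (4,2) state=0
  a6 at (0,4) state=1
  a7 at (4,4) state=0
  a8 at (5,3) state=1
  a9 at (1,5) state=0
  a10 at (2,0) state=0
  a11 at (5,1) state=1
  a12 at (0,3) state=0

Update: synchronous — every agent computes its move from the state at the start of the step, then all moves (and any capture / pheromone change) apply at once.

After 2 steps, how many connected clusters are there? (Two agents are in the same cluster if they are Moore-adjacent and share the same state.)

t=1: a0@(5,5):1 a1@(3,0):0 a2@(2,5):0 a3@(0,2):1 a4@(5,2):0 a5@(4,2):0 a6@(0,4):1 a7@(4,4):1 a8@(5,3):0 a9@(1,5):0 a10@(2,0):0 a11@(5,1):1 a12@(0,3):1
t=2: a0@(5,5):1 a1@(3,0):0 a2@(2,5):0 a3@(0,2):1 a4@(5,2):0 a5@(4,2):0 a6@(0,4):1 a7@(4,4):1 a8@(5,3):1 a9@(1,5):0 a10@(2,0):0 a11@(5,1):1 a12@(0,3):1

3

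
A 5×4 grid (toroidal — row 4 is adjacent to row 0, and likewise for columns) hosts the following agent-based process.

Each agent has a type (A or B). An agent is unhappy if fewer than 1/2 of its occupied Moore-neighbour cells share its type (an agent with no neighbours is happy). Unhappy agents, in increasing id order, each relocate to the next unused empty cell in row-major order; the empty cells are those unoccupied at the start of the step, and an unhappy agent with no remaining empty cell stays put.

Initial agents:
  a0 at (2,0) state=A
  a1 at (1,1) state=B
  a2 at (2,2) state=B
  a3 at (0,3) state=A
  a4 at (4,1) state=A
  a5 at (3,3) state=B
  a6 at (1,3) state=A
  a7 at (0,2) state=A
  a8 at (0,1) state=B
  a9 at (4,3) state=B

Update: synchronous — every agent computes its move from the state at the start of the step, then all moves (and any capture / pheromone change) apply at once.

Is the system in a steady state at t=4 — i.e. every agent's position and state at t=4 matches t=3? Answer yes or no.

t=1: a0@(0,0):A a1@(1,1):B a2@(2,2):B a3@(0,3):A a4@(4,1):A a5@(3,3):B a6@(1,3):A a7@(0,2):A a8@(1,0):B a9@(1,2):B
t=2: a0@(0,0):A a1@(1,1):B a2@(2,2):B a3@(0,3):A a4@(4,1):A a5@(3,3):B a6@(1,3):A a7@(0,2):A a8@(0,1):B a9@(2,0):B
t=3: a0@(0,0):A a1@(1,1):B a2@(2,2):B a3@(0,3):A a4@(4,1):A a5@(3,3):B a6@(1,3):A a7@(0,2):A a8@(1,0):B a9@(2,0):B
t=4: a0@(0,0):A a1@(1,1):B a2@(2,2):B a3@(0,3):A a4@(4,1):A a5@(3,3):B a6@(1,3):A a7@(0,2):A a8@(0,1):B a9@(2,0):B

no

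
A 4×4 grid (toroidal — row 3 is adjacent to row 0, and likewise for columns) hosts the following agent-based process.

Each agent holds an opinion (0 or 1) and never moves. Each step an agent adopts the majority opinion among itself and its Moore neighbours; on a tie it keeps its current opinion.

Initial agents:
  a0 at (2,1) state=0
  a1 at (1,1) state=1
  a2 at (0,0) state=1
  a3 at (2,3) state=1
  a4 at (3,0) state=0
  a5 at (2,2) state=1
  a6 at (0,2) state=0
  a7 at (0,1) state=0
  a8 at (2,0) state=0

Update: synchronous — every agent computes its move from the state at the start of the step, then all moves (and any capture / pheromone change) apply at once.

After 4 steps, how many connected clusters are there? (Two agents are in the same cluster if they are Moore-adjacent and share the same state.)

2

t=1: a0@(2,1):0 a1@(1,1):0 a2@(0,0):1 a3@(2,3):1 a4@(3,0):0 a5@(2,2):1 a6@(0,2):0 a7@(0,1):0 a8@(2,0):0
t=2: a0@(2,1):0 a1@(1,1):0 a2@(0,0):0 a3@(2,3):1 a4@(3,0):0 a5@(2,2):1 a6@(0,2):0 a7@(0,1):0 a8@(2,0):0
t=3: (unchanged — steady state)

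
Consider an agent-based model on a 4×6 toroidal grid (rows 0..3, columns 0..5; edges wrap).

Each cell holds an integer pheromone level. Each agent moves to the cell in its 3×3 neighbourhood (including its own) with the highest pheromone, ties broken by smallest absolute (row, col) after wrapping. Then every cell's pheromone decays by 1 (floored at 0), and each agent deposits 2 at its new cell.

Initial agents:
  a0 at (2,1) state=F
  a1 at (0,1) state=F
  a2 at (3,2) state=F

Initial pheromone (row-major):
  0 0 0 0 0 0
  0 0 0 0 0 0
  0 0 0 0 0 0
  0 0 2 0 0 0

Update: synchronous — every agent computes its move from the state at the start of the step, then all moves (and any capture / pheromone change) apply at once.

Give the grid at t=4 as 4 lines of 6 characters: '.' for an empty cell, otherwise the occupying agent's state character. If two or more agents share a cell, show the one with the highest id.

......
......
......
..F...

t=1: a0@(3,2) a1@(3,2) a2@(3,2) | pheromone: 0 0 0 0 0 0 / 0 0 0 0 0 0 / 0 0 0 0 0 0 / 0 0 7 0 0 0
t=2: a0@(3,2) a1@(3,2) a2@(3,2) | pheromone: 0 0 0 0 0 0 / 0 0 0 0 0 0 / 0 0 0 0 0 0 / 0 0 12 0 0 0
t=3: a0@(3,2) a1@(3,2) a2@(3,2) | pheromone: 0 0 0 0 0 0 / 0 0 0 0 0 0 / 0 0 0 0 0 0 / 0 0 17 0 0 0
t=4: a0@(3,2) a1@(3,2) a2@(3,2) | pheromone: 0 0 0 0 0 0 / 0 0 0 0 0 0 / 0 0 0 0 0 0 / 0 0 22 0 0 0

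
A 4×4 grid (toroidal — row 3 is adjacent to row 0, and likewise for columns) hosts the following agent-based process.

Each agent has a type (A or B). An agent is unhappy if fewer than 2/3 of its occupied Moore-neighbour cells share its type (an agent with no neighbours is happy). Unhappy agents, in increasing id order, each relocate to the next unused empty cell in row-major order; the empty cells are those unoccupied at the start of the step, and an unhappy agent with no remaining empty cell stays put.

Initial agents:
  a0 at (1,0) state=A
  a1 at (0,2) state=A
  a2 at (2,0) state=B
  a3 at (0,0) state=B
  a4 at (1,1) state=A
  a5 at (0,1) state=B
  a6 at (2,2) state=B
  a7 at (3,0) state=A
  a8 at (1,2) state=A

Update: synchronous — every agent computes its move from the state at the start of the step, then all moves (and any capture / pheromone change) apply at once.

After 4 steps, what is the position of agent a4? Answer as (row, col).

(2, 0)

t=1: a0@(0,3):A a1@(0,2):A a2@(1,3):B a3@(2,1):B a4@(2,3):A a5@(3,1):B a6@(3,2):B a7@(3,3):A a8@(1,2):A
t=2: a0@(0,0):A a1@(0,1):A a2@(1,0):B a3@(2,1):B a4@(1,1):A a5@(3,1):B a6@(2,0):B a7@(3,3):A a8@(2,2):A
t=3: a0@(0,2):A a1@(0,3):A a2@(1,2):B a3@(1,3):B a4@(2,3):A a5@(3,0):B a6@(3,2):B a7@(3,3):A a8@(2,2):A
t=4: a0@(0,0):A a1@(0,1):A a2@(1,0):B a3@(1,1):B a4@(2,0):A a5@(2,1):B a6@(3,1):B a7@(3,3):A a8@(2,2):A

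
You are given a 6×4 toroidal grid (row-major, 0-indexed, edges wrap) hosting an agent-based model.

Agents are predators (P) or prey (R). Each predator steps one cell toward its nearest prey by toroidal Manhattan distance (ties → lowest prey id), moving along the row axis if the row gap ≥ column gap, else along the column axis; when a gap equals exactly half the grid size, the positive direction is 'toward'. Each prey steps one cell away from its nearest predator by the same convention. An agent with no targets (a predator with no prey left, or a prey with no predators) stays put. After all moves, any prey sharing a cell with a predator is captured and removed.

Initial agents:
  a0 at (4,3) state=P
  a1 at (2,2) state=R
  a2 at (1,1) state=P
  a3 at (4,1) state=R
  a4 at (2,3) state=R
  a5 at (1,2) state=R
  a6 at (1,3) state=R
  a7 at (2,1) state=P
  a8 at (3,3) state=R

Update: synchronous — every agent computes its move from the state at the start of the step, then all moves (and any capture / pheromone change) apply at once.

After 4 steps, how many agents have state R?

3

t=1: a0@(3,3):P a1@(2,3):R a2@(1,2):P a3@(4,0):R a4@(1,3):R a5@(1,3):R a7@(2,2):P a8@(2,3):R
t=2: a0@(2,3):P a2@(1,3):P a3@(5,0):R a4@(1,0):R a5@(1,0):R a7@(2,3):P
t=3: a0@(1,3):P a2@(1,0):P a3@(4,0):R a4@(1,1):R a5@(1,1):R a7@(1,3):P
t=4: a0@(1,0):P a2@(1,1):P a3@(3,0):R a4@(1,2):R a5@(1,2):R a7@(1,0):P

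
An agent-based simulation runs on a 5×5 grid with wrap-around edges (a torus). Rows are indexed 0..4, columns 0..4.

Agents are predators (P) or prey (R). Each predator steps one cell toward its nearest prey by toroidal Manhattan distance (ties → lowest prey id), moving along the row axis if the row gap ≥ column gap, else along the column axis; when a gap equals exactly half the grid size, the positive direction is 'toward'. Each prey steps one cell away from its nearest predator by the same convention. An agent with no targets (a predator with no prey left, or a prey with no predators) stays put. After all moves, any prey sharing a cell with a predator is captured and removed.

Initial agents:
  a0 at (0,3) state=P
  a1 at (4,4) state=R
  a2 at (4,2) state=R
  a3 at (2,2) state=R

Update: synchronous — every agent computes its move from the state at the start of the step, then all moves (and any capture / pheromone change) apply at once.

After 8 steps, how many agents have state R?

t=1: a0@(4,3):P a1@(3,4):R a2@(3,2):R a3@(3,2):R
t=2: a0@(3,3):P a1@(2,4):R a2@(2,2):R a3@(2,2):R
t=3: a0@(2,3):P a1@(1,4):R a2@(1,2):R a3@(1,2):R
t=4: a0@(1,3):P a1@(0,4):R a2@(0,2):R a3@(0,2):R
t=5: a0@(0,3):P a1@(4,4):R a2@(4,2):R a3@(4,2):R
t=6: a0@(4,3):P a1@(3,4):R a2@(3,2):R a3@(3,2):R
t=7: a0@(3,3):P a1@(2,4):R a2@(2,2):R a3@(2,2):R
t=8: a0@(2,3):P a1@(1,4):R a2@(1,2):R a3@(1,2):R

3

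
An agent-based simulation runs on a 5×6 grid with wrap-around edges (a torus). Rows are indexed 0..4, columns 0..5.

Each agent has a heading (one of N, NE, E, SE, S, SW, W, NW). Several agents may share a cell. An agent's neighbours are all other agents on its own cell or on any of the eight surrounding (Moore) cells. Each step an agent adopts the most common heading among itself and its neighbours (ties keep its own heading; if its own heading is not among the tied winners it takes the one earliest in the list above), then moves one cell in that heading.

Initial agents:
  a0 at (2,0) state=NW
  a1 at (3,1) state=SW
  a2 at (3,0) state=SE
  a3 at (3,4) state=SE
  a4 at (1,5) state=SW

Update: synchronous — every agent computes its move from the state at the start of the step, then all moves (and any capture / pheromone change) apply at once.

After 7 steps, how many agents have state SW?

5

t=1: a0@(3,5):SW a1@(4,0):SW a2@(4,1):SE a3@(4,5):SE a4@(2,4):SW
t=2: a0@(4,4):SW a1@(0,5):SW a2@(0,2):SE a3@(0,4):SW a4@(3,3):SW
t=3: a0@(0,3):SW a1@(1,4):SW a2@(1,3):SE a3@(1,3):SW a4@(4,2):SW
t=4: a0@(1,2):SW a1@(2,3):SW a2@(2,2):SW a3@(2,2):SW a4@(0,1):SW
t=5: a0@(2,1):SW a1@(3,2):SW a2@(3,1):SW a3@(3,1):SW a4@(1,0):SW
t=6: a0@(3,0):SW a1@(4,1):SW a2@(4,0):SW a3@(4,0):SW a4@(2,5):SW
t=7: a0@(4,5):SW a1@(0,0):SW a2@(0,5):SW a3@(0,5):SW a4@(3,4):SW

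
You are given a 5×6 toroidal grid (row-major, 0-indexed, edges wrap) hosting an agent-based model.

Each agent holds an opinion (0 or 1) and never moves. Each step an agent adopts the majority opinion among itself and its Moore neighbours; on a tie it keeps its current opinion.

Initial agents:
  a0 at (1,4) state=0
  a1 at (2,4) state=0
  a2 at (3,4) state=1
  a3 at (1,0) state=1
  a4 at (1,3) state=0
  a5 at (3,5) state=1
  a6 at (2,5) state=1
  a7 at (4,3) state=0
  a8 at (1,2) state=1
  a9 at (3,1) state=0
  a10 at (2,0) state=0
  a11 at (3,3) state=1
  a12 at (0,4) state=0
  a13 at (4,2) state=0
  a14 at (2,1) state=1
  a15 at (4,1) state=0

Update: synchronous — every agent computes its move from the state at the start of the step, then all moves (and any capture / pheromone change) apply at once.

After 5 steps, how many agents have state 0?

8

t=1: a0@(1,4):0 a1@(2,4):1 a2@(3,4):1 a3@(1,0):1 a4@(1,3):0 a5@(3,5):1 a6@(2,5):1 a7@(4,3):0 a8@(1,2):1 a9@(3,1):0 a10@(2,0):1 a11@(3,3):0 a12@(0,4):0 a13@(4,2):0 a14@(2,1):1 a15@(4,1):0
t=2: (unchanged — steady state)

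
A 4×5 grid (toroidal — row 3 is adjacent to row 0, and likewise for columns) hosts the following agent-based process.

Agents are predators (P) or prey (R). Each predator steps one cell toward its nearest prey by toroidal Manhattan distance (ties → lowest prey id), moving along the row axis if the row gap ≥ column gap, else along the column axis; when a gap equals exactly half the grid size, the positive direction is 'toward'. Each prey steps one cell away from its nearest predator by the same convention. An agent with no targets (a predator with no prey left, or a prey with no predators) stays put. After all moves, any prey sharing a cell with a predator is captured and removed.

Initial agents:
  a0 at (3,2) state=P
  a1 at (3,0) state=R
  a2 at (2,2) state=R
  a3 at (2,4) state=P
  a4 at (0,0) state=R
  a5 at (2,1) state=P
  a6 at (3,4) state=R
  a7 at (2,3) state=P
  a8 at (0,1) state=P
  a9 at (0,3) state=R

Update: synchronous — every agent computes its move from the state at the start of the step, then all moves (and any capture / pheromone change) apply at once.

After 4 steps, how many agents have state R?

t=1: a0@(2,2):P a2@(1,2):R a3@(3,4):P a4@(0,4):R a5@(2,2):P a6@(0,4):R a7@(2,2):P a8@(0,0):P a9@(1,3):R
t=2: a0@(1,2):P a2@(0,2):R a3@(0,4):P a4@(1,4):R a5@(1,2):P a6@(1,4):R a7@(1,2):P a8@(0,4):P a9@(0,3):R
t=3: a0@(0,2):P a2@(3,2):R a3@(1,4):P a4@(2,4):R a5@(0,2):P a6@(2,4):R a7@(0,2):P a8@(1,4):P
t=4: a0@(3,2):P a2@(2,2):R a3@(2,4):P a4@(3,4):R a5@(3,2):P a6@(3,4):R a7@(3,2):P a8@(2,4):P

3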